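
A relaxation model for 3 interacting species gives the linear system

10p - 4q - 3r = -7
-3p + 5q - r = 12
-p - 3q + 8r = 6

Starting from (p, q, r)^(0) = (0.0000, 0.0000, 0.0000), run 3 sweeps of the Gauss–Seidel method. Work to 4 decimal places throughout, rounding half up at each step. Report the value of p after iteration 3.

Iteration 1:
  p = (-7 - (-4)·0.0000 - (-3)·0.0000) / (10) = -0.7000
  q = (12 - (-3)·-0.7000 - (-1)·0.0000) / (5) = 1.9800
  r = (6 - (-1)·-0.7000 - (-3)·1.9800) / (8) = 1.4050
Iteration 2:
  p = (-7 - (-4)·1.9800 - (-3)·1.4050) / (10) = 0.5135
  q = (12 - (-3)·0.5135 - (-1)·1.4050) / (5) = 2.9891
  r = (6 - (-1)·0.5135 - (-3)·2.9891) / (8) = 1.9351
Iteration 3:
  p = (-7 - (-4)·2.9891 - (-3)·1.9351) / (10) = 1.0762
  q = (12 - (-3)·1.0762 - (-1)·1.9351) / (5) = 3.4327
  r = (6 - (-1)·1.0762 - (-3)·3.4327) / (8) = 2.1718

1.0762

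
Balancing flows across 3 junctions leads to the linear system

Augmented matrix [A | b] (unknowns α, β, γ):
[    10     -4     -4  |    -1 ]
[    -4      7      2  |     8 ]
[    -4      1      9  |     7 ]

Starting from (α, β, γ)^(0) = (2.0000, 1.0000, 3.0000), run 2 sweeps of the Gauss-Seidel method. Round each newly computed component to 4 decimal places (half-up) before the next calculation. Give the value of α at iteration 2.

0.8842

Iteration 1:
  α = (-1 - (-4)·1.0000 - (-4)·3.0000) / (10) = 1.5000
  β = (8 - (-4)·1.5000 - (2)·3.0000) / (7) = 1.1429
  γ = (7 - (-4)·1.5000 - (1)·1.1429) / (9) = 1.3175
Iteration 2:
  α = (-1 - (-4)·1.1429 - (-4)·1.3175) / (10) = 0.8842
  β = (8 - (-4)·0.8842 - (2)·1.3175) / (7) = 1.2717
  γ = (7 - (-4)·0.8842 - (1)·1.2717) / (9) = 1.0295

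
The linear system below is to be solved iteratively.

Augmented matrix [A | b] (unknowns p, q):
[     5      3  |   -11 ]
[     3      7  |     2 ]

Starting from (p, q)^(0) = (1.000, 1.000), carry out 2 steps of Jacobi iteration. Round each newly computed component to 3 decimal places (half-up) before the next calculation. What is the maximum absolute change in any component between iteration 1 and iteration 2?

Iteration 1:
  p = (-11 - (3)·1.000) / (5) = -2.800
  q = (2 - (3)·1.000) / (7) = -0.143
Iteration 2:
  p = (-11 - (3)·-0.143) / (5) = -2.114
  q = (2 - (3)·-2.800) / (7) = 1.486
Change: (0.686, 1.629) → max |·| = 1.629

1.629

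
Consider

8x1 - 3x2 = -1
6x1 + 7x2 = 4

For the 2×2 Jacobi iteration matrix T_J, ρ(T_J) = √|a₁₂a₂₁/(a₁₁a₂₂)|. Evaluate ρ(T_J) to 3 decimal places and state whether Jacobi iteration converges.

a₁₂a₂₁/(a₁₁a₂₂) = (-3)·(6) / ((8)·(7)) = -0.321429
ρ = √|-0.321429| = √0.321429 = 0.567
ρ < 1, so Jacobi converges

0.567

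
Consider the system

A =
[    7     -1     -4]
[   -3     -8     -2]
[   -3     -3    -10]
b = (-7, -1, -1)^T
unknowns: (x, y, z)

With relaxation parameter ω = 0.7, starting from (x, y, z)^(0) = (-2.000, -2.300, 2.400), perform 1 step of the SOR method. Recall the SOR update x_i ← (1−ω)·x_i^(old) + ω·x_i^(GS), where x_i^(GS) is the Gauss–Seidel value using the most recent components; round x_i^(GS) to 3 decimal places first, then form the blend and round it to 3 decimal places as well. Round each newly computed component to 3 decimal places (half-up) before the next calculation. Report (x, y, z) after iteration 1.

Iteration 1:
  x: GS value = (-7 - (-1)·-2.300 - (-4)·2.400) / (7) = 0.043;  x ← (1−ω)·-2.000 + ω·0.043 = -0.570
  y: GS value = (-1 - (-3)·-0.570 - (-2)·2.400) / (-8) = -0.261;  y ← (1−ω)·-2.300 + ω·-0.261 = -0.873
  z: GS value = (-1 - (-3)·-0.570 - (-3)·-0.873) / (-10) = 0.533;  z ← (1−ω)·2.400 + ω·0.533 = 1.093

(-0.570, -0.873, 1.093)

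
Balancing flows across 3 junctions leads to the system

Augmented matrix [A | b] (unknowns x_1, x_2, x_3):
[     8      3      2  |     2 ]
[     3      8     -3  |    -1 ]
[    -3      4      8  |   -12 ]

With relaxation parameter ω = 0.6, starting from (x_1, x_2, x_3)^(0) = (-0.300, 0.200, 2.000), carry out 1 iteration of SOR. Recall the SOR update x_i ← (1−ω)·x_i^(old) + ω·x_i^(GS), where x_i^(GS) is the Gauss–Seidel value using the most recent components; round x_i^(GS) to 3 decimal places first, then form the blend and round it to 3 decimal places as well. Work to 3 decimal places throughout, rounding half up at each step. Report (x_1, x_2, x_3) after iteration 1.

Iteration 1:
  x_1: GS value = (2 - (3)·0.200 - (2)·2.000) / (8) = -0.325;  x_1 ← (1−ω)·-0.300 + ω·-0.325 = -0.315
  x_2: GS value = (-1 - (3)·-0.315 - (-3)·2.000) / (8) = 0.743;  x_2 ← (1−ω)·0.200 + ω·0.743 = 0.526
  x_3: GS value = (-12 - (-3)·-0.315 - (4)·0.526) / (8) = -1.881;  x_3 ← (1−ω)·2.000 + ω·-1.881 = -0.329

(-0.315, 0.526, -0.329)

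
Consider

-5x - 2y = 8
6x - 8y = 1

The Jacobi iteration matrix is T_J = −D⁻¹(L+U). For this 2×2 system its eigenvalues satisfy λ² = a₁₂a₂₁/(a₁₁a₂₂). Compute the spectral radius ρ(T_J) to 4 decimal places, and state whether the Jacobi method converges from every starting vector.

0.5477

a₁₂a₂₁/(a₁₁a₂₂) = (-2)·(6) / ((-5)·(-8)) = -0.300000
ρ = √|-0.300000| = √0.300000 = 0.5477
ρ < 1, so Jacobi converges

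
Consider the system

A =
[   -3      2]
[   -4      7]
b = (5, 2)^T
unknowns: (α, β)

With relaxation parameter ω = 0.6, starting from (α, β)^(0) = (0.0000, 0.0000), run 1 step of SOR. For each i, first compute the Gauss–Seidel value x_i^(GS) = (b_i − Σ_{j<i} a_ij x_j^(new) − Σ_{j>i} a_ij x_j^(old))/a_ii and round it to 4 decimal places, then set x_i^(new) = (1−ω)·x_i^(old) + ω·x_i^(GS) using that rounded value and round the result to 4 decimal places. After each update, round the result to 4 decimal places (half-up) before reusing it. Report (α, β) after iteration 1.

Iteration 1:
  α: GS value = (5 - (2)·0.0000) / (-3) = -1.6667;  α ← (1−ω)·0.0000 + ω·-1.6667 = -1.0000
  β: GS value = (2 - (-4)·-1.0000) / (7) = -0.2857;  β ← (1−ω)·0.0000 + ω·-0.2857 = -0.1714

(-1.0000, -0.1714)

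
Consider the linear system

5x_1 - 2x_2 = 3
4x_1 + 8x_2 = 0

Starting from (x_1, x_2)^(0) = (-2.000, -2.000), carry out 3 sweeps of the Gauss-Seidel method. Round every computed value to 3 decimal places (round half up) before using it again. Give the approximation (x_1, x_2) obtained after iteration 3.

Iteration 1:
  x_1 = (3 - (-2)·-2.000) / (5) = -0.200
  x_2 = (0 - (4)·-0.200) / (8) = 0.100
Iteration 2:
  x_1 = (3 - (-2)·0.100) / (5) = 0.640
  x_2 = (0 - (4)·0.640) / (8) = -0.320
Iteration 3:
  x_1 = (3 - (-2)·-0.320) / (5) = 0.472
  x_2 = (0 - (4)·0.472) / (8) = -0.236

(0.472, -0.236)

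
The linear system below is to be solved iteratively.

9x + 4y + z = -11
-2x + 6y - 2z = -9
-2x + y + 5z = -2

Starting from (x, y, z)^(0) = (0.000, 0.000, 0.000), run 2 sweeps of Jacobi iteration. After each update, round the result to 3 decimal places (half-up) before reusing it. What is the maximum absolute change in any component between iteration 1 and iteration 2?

0.711

Iteration 1:
  x = (-11 - (4)·0.000 - (1)·0.000) / (9) = -1.222
  y = (-9 - (-2)·0.000 - (-2)·0.000) / (6) = -1.500
  z = (-2 - (-2)·0.000 - (1)·0.000) / (5) = -0.400
Iteration 2:
  x = (-11 - (4)·-1.500 - (1)·-0.400) / (9) = -0.511
  y = (-9 - (-2)·-1.222 - (-2)·-0.400) / (6) = -2.041
  z = (-2 - (-2)·-1.222 - (1)·-1.500) / (5) = -0.589
Change: (0.711, -0.541, -0.189) → max |·| = 0.711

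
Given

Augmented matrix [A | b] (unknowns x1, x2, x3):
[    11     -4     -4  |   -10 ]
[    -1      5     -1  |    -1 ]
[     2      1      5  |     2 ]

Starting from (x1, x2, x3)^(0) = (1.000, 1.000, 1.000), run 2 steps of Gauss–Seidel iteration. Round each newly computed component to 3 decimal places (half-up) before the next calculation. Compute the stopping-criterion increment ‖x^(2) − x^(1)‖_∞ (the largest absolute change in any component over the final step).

Iteration 1:
  x1 = (-10 - (-4)·1.000 - (-4)·1.000) / (11) = -0.182
  x2 = (-1 - (-1)·-0.182 - (-1)·1.000) / (5) = -0.036
  x3 = (2 - (2)·-0.182 - (1)·-0.036) / (5) = 0.480
Iteration 2:
  x1 = (-10 - (-4)·-0.036 - (-4)·0.480) / (11) = -0.748
  x2 = (-1 - (-1)·-0.748 - (-1)·0.480) / (5) = -0.254
  x3 = (2 - (2)·-0.748 - (1)·-0.254) / (5) = 0.750
Change: (-0.566, -0.218, 0.270) → max |·| = 0.566

0.566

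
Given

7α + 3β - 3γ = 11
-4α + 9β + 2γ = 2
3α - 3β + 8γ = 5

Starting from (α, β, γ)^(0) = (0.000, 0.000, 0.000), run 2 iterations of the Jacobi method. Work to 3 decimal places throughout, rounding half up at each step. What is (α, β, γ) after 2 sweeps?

(1.744, 0.782, 0.119)

Iteration 1:
  α = (11 - (3)·0.000 - (-3)·0.000) / (7) = 1.571
  β = (2 - (-4)·0.000 - (2)·0.000) / (9) = 0.222
  γ = (5 - (3)·0.000 - (-3)·0.000) / (8) = 0.625
Iteration 2:
  α = (11 - (3)·0.222 - (-3)·0.625) / (7) = 1.744
  β = (2 - (-4)·1.571 - (2)·0.625) / (9) = 0.782
  γ = (5 - (3)·1.571 - (-3)·0.222) / (8) = 0.119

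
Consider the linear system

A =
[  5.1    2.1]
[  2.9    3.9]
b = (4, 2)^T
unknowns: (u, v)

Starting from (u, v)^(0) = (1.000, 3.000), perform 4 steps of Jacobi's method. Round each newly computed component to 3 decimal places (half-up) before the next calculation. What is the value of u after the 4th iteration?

0.842

Iteration 1:
  u = (4 - (2.1)·3.000) / (5.1) = -0.451
  v = (2 - (2.9)·1.000) / (3.9) = -0.231
Iteration 2:
  u = (4 - (2.1)·-0.231) / (5.1) = 0.879
  v = (2 - (2.9)·-0.451) / (3.9) = 0.848
Iteration 3:
  u = (4 - (2.1)·0.848) / (5.1) = 0.435
  v = (2 - (2.9)·0.879) / (3.9) = -0.141
Iteration 4:
  u = (4 - (2.1)·-0.141) / (5.1) = 0.842
  v = (2 - (2.9)·0.435) / (3.9) = 0.189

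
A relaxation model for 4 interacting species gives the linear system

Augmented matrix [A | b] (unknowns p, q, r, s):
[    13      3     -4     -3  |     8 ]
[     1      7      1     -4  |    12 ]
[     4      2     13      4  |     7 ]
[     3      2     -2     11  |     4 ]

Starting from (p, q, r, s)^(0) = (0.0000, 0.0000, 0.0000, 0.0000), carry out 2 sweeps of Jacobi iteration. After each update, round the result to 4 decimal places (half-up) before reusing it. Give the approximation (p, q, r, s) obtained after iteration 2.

(0.4694, 1.7572, -0.0265, -0.0180)

Iteration 1:
  p = (8 - (3)·0.0000 - (-4)·0.0000 - (-3)·0.0000) / (13) = 0.6154
  q = (12 - (1)·0.0000 - (1)·0.0000 - (-4)·0.0000) / (7) = 1.7143
  r = (7 - (4)·0.0000 - (2)·0.0000 - (4)·0.0000) / (13) = 0.5385
  s = (4 - (3)·0.0000 - (2)·0.0000 - (-2)·0.0000) / (11) = 0.3636
Iteration 2:
  p = (8 - (3)·1.7143 - (-4)·0.5385 - (-3)·0.3636) / (13) = 0.4694
  q = (12 - (1)·0.6154 - (1)·0.5385 - (-4)·0.3636) / (7) = 1.7572
  r = (7 - (4)·0.6154 - (2)·1.7143 - (4)·0.3636) / (13) = -0.0265
  s = (4 - (3)·0.6154 - (2)·1.7143 - (-2)·0.5385) / (11) = -0.0180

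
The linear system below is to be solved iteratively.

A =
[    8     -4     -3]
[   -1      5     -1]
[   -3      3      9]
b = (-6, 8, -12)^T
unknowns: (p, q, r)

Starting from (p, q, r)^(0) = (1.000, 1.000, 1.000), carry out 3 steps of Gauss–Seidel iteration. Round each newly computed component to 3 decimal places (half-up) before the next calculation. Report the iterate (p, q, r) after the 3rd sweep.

(-0.903, 1.042, -1.982)

Iteration 1:
  p = (-6 - (-4)·1.000 - (-3)·1.000) / (8) = 0.125
  q = (8 - (-1)·0.125 - (-1)·1.000) / (5) = 1.825
  r = (-12 - (-3)·0.125 - (3)·1.825) / (9) = -1.900
Iteration 2:
  p = (-6 - (-4)·1.825 - (-3)·-1.900) / (8) = -0.550
  q = (8 - (-1)·-0.550 - (-1)·-1.900) / (5) = 1.110
  r = (-12 - (-3)·-0.550 - (3)·1.110) / (9) = -1.887
Iteration 3:
  p = (-6 - (-4)·1.110 - (-3)·-1.887) / (8) = -0.903
  q = (8 - (-1)·-0.903 - (-1)·-1.887) / (5) = 1.042
  r = (-12 - (-3)·-0.903 - (3)·1.042) / (9) = -1.982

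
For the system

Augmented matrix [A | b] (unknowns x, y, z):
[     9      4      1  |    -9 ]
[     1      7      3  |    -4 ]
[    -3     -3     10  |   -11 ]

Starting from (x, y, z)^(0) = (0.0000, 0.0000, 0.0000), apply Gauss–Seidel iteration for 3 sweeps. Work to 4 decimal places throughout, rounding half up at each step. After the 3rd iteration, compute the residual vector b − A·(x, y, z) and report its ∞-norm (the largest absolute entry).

Iteration 1:
  x = (-9 - (4)·0.0000 - (1)·0.0000) / (9) = -1.0000
  y = (-4 - (1)·-1.0000 - (3)·0.0000) / (7) = -0.4286
  z = (-11 - (-3)·-1.0000 - (-3)·-0.4286) / (10) = -1.5286
Iteration 2:
  x = (-9 - (4)·-0.4286 - (1)·-1.5286) / (9) = -0.6397
  y = (-4 - (1)·-0.6397 - (3)·-1.5286) / (7) = 0.1751
  z = (-11 - (-3)·-0.6397 - (-3)·0.1751) / (10) = -1.2394
Iteration 3:
  x = (-9 - (4)·0.1751 - (1)·-1.2394) / (9) = -0.9401
  y = (-4 - (1)·-0.9401 - (3)·-1.2394) / (7) = 0.0940
  z = (-11 - (-3)·-0.9401 - (-3)·0.0940) / (10) = -1.3538
Residual b − A·x = (0.4387, 0.3435, -0.0003); ∞-norm = 0.4387

0.4387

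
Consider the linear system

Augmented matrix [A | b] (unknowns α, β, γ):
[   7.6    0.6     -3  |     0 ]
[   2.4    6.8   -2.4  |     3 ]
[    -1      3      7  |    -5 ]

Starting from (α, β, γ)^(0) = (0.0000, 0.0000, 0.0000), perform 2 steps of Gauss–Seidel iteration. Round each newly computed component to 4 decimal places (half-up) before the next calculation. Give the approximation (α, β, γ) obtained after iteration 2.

(-0.3914, 0.2605, -0.8818)

Iteration 1:
  α = (0 - (0.6)·0.0000 - (-3)·0.0000) / (7.6) = 0.0000
  β = (3 - (2.4)·0.0000 - (-2.4)·0.0000) / (6.8) = 0.4412
  γ = (-5 - (-1)·0.0000 - (3)·0.4412) / (7) = -0.9034
Iteration 2:
  α = (0 - (0.6)·0.4412 - (-3)·-0.9034) / (7.6) = -0.3914
  β = (3 - (2.4)·-0.3914 - (-2.4)·-0.9034) / (6.8) = 0.2605
  γ = (-5 - (-1)·-0.3914 - (3)·0.2605) / (7) = -0.8818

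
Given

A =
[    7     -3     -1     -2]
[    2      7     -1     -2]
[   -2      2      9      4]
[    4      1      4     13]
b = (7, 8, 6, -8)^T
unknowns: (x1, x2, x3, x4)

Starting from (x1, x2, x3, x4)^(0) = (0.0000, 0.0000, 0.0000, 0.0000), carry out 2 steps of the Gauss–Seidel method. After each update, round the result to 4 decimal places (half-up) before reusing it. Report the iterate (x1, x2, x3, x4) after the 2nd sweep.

(1.1231, 0.5778, 1.3229, -1.4124)

Iteration 1:
  x1 = (7 - (-3)·0.0000 - (-1)·0.0000 - (-2)·0.0000) / (7) = 1.0000
  x2 = (8 - (2)·1.0000 - (-1)·0.0000 - (-2)·0.0000) / (7) = 0.8571
  x3 = (6 - (-2)·1.0000 - (2)·0.8571 - (4)·0.0000) / (9) = 0.6984
  x4 = (-8 - (4)·1.0000 - (1)·0.8571 - (4)·0.6984) / (13) = -1.2039
Iteration 2:
  x1 = (7 - (-3)·0.8571 - (-1)·0.6984 - (-2)·-1.2039) / (7) = 1.1231
  x2 = (8 - (2)·1.1231 - (-1)·0.6984 - (-2)·-1.2039) / (7) = 0.5778
  x3 = (6 - (-2)·1.1231 - (2)·0.5778 - (4)·-1.2039) / (9) = 1.3229
  x4 = (-8 - (4)·1.1231 - (1)·0.5778 - (4)·1.3229) / (13) = -1.4124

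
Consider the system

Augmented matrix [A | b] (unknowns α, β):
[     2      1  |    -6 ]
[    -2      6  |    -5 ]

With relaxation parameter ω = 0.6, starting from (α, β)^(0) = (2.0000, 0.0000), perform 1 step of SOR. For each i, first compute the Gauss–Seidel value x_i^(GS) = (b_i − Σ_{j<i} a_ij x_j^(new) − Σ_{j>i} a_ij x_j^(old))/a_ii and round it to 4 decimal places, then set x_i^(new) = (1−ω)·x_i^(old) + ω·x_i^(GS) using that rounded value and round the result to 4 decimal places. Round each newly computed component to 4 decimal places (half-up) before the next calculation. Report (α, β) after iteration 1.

Iteration 1:
  α: GS value = (-6 - (1)·0.0000) / (2) = -3.0000;  α ← (1−ω)·2.0000 + ω·-3.0000 = -1.0000
  β: GS value = (-5 - (-2)·-1.0000) / (6) = -1.1667;  β ← (1−ω)·0.0000 + ω·-1.1667 = -0.7000

(-1.0000, -0.7000)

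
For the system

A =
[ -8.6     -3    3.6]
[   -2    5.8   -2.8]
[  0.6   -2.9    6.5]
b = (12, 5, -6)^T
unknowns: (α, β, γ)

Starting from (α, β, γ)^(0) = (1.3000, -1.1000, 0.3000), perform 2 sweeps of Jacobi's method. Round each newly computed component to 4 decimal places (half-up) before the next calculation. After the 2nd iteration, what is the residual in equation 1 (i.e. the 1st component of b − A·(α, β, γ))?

Iteration 1:
  α = (12 - (-3)·-1.1000 - (3.6)·0.3000) / (-8.6) = -0.8860
  β = (5 - (-2)·1.3000 - (-2.8)·0.3000) / (5.8) = 1.4552
  γ = (-6 - (0.6)·1.3000 - (-2.9)·-1.1000) / (6.5) = -1.5338
Iteration 2:
  α = (12 - (-3)·1.4552 - (3.6)·-1.5338) / (-8.6) = -2.5450
  β = (5 - (-2)·-0.8860 - (-2.8)·-1.5338) / (5.8) = -0.1839
  γ = (-6 - (0.6)·-0.8860 - (-2.9)·1.4552) / (6.5) = -0.1920
Residual b − A·x = (-9.7475, 0.4390, -3.7583)

-9.7475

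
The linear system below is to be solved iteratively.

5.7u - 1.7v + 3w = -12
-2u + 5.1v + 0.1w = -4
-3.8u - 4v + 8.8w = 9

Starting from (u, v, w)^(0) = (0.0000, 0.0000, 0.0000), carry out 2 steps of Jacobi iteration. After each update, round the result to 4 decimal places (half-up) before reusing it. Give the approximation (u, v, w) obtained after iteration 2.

(-2.8774, -1.6300, -0.2429)

Iteration 1:
  u = (-12 - (-1.7)·0.0000 - (3)·0.0000) / (5.7) = -2.1053
  v = (-4 - (-2)·0.0000 - (0.1)·0.0000) / (5.1) = -0.7843
  w = (9 - (-3.8)·0.0000 - (-4)·0.0000) / (8.8) = 1.0227
Iteration 2:
  u = (-12 - (-1.7)·-0.7843 - (3)·1.0227) / (5.7) = -2.8774
  v = (-4 - (-2)·-2.1053 - (0.1)·1.0227) / (5.1) = -1.6300
  w = (9 - (-3.8)·-2.1053 - (-4)·-0.7843) / (8.8) = -0.2429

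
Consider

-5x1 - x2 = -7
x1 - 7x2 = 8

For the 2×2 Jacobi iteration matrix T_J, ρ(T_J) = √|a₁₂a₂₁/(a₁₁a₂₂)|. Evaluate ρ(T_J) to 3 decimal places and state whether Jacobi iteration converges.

0.169

a₁₂a₂₁/(a₁₁a₂₂) = (-1)·(1) / ((-5)·(-7)) = -0.028571
ρ = √|-0.028571| = √0.028571 = 0.169
ρ < 1, so Jacobi converges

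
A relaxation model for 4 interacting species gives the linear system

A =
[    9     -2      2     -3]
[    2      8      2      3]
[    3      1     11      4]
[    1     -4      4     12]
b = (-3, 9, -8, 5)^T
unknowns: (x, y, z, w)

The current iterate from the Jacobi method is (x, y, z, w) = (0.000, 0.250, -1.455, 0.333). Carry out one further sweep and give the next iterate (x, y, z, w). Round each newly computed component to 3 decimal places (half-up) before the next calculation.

(0.157, 1.364, -0.871, 0.985)

One sweep:
  x = (-3 - (-2)·0.250 - (2)·-1.455 - (-3)·0.333) / (9) = 0.157
  y = (9 - (2)·0.000 - (2)·-1.455 - (3)·0.333) / (8) = 1.364
  z = (-8 - (3)·0.000 - (1)·0.250 - (4)·0.333) / (11) = -0.871
  w = (5 - (1)·0.000 - (-4)·0.250 - (4)·-1.455) / (12) = 0.985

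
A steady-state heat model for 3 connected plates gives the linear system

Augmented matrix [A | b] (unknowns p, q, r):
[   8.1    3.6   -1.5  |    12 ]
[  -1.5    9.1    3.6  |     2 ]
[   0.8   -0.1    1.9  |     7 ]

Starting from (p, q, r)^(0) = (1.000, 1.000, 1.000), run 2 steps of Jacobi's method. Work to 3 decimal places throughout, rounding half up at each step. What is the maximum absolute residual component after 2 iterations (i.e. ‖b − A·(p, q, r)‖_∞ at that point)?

Iteration 1:
  p = (12 - (3.6)·1.000 - (-1.5)·1.000) / (8.1) = 1.222
  q = (2 - (-1.5)·1.000 - (3.6)·1.000) / (9.1) = -0.011
  r = (7 - (0.8)·1.000 - (-0.1)·1.000) / (1.9) = 3.316
Iteration 2:
  p = (12 - (3.6)·-0.011 - (-1.5)·3.316) / (8.1) = 2.100
  q = (2 - (-1.5)·1.222 - (3.6)·3.316) / (9.1) = -0.891
  r = (7 - (0.8)·1.222 - (-0.1)·-0.011) / (1.9) = 3.169
Residual b − A·x = (2.951, 1.850, -0.790); ∞-norm = 2.951

2.951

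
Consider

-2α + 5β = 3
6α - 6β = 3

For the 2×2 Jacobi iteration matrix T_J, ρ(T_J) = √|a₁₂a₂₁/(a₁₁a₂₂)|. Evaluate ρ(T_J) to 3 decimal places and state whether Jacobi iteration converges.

1.581

a₁₂a₂₁/(a₁₁a₂₂) = (5)·(6) / ((-2)·(-6)) = 2.500000
ρ = √|2.500000| = √2.500000 = 1.581
ρ > 1, so Jacobi diverges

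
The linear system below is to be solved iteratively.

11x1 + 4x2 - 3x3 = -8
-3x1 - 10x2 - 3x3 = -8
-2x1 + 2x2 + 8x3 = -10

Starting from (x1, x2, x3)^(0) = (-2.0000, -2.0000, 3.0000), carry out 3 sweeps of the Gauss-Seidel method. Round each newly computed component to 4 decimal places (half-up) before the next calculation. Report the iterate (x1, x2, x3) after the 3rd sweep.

Iteration 1:
  x1 = (-8 - (4)·-2.0000 - (-3)·3.0000) / (11) = 0.8182
  x2 = (-8 - (-3)·0.8182 - (-3)·3.0000) / (-10) = -0.3455
  x3 = (-10 - (-2)·0.8182 - (2)·-0.3455) / (8) = -0.9591
Iteration 2:
  x1 = (-8 - (4)·-0.3455 - (-3)·-0.9591) / (11) = -0.8632
  x2 = (-8 - (-3)·-0.8632 - (-3)·-0.9591) / (-10) = 1.3467
  x3 = (-10 - (-2)·-0.8632 - (2)·1.3467) / (8) = -1.8025
Iteration 3:
  x1 = (-8 - (4)·1.3467 - (-3)·-1.8025) / (11) = -1.7086
  x2 = (-8 - (-3)·-1.7086 - (-3)·-1.8025) / (-10) = 1.8533
  x3 = (-10 - (-2)·-1.7086 - (2)·1.8533) / (8) = -2.1405

(-1.7086, 1.8533, -2.1405)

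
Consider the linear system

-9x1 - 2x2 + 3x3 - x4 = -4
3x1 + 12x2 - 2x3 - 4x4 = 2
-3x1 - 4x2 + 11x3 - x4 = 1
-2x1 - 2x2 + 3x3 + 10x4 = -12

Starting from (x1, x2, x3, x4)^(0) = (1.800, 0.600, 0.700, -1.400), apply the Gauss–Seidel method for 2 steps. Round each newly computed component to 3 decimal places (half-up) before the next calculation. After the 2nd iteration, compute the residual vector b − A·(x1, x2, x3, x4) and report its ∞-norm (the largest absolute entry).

0.062

Iteration 1:
  x1 = (-4 - (-2)·0.600 - (3)·0.700 - (-1)·-1.400) / (-9) = 0.700
  x2 = (2 - (3)·0.700 - (-2)·0.700 - (-4)·-1.400) / (12) = -0.358
  x3 = (1 - (-3)·0.700 - (-4)·-0.358 - (-1)·-1.400) / (11) = 0.024
  x4 = (-12 - (-2)·0.700 - (-2)·-0.358 - (3)·0.024) / (10) = -1.139
Iteration 2:
  x1 = (-4 - (-2)·-0.358 - (3)·0.024 - (-1)·-1.139) / (-9) = 0.659
  x2 = (2 - (3)·0.659 - (-2)·0.024 - (-4)·-1.139) / (12) = -0.374
  x3 = (1 - (-3)·0.659 - (-4)·-0.374 - (-1)·-1.139) / (11) = 0.031
  x4 = (-12 - (-2)·0.659 - (-2)·-0.374 - (3)·0.031) / (10) = -1.152
Residual b − A·x = (-0.062, -0.035, -0.012, -0.003); ∞-norm = 0.062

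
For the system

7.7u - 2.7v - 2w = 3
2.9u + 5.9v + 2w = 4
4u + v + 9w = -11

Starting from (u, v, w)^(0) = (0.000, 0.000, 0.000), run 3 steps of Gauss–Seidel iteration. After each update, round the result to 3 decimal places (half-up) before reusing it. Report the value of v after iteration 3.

Iteration 1:
  u = (3 - (-2.7)·0.000 - (-2)·0.000) / (7.7) = 0.390
  v = (4 - (2.9)·0.390 - (2)·0.000) / (5.9) = 0.486
  w = (-11 - (4)·0.390 - (1)·0.486) / (9) = -1.450
Iteration 2:
  u = (3 - (-2.7)·0.486 - (-2)·-1.450) / (7.7) = 0.183
  v = (4 - (2.9)·0.183 - (2)·-1.450) / (5.9) = 1.080
  w = (-11 - (4)·0.183 - (1)·1.080) / (9) = -1.424
Iteration 3:
  u = (3 - (-2.7)·1.080 - (-2)·-1.424) / (7.7) = 0.398
  v = (4 - (2.9)·0.398 - (2)·-1.424) / (5.9) = 0.965
  w = (-11 - (4)·0.398 - (1)·0.965) / (9) = -1.506

0.965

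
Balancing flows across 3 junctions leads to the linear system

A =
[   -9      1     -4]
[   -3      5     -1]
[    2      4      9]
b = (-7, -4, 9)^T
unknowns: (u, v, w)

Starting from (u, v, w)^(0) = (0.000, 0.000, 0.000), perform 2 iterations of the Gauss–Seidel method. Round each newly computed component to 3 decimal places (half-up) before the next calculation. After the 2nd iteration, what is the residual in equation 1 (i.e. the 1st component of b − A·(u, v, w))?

0.660

Iteration 1:
  u = (-7 - (1)·0.000 - (-4)·0.000) / (-9) = 0.778
  v = (-4 - (-3)·0.778 - (-1)·0.000) / (5) = -0.333
  w = (9 - (2)·0.778 - (4)·-0.333) / (9) = 0.975
Iteration 2:
  u = (-7 - (1)·-0.333 - (-4)·0.975) / (-9) = 0.307
  v = (-4 - (-3)·0.307 - (-1)·0.975) / (5) = -0.421
  w = (9 - (2)·0.307 - (4)·-0.421) / (9) = 1.119
Residual b − A·x = (0.660, 0.145, -0.001)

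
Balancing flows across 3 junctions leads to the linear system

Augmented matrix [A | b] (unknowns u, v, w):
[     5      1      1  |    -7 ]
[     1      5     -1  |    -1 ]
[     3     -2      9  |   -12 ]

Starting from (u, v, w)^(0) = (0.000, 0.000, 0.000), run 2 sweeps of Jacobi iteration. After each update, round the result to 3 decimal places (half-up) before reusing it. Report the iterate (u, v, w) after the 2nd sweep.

(-1.093, -0.187, -0.911)

Iteration 1:
  u = (-7 - (1)·0.000 - (1)·0.000) / (5) = -1.400
  v = (-1 - (1)·0.000 - (-1)·0.000) / (5) = -0.200
  w = (-12 - (3)·0.000 - (-2)·0.000) / (9) = -1.333
Iteration 2:
  u = (-7 - (1)·-0.200 - (1)·-1.333) / (5) = -1.093
  v = (-1 - (1)·-1.400 - (-1)·-1.333) / (5) = -0.187
  w = (-12 - (3)·-1.400 - (-2)·-0.200) / (9) = -0.911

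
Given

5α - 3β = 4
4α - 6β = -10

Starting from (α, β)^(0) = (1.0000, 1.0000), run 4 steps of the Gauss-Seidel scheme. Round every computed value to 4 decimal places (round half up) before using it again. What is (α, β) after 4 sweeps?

Iteration 1:
  α = (4 - (-3)·1.0000) / (5) = 1.4000
  β = (-10 - (4)·1.4000) / (-6) = 2.6000
Iteration 2:
  α = (4 - (-3)·2.6000) / (5) = 2.3600
  β = (-10 - (4)·2.3600) / (-6) = 3.2400
Iteration 3:
  α = (4 - (-3)·3.2400) / (5) = 2.7440
  β = (-10 - (4)·2.7440) / (-6) = 3.4960
Iteration 4:
  α = (4 - (-3)·3.4960) / (5) = 2.8976
  β = (-10 - (4)·2.8976) / (-6) = 3.5984

(2.8976, 3.5984)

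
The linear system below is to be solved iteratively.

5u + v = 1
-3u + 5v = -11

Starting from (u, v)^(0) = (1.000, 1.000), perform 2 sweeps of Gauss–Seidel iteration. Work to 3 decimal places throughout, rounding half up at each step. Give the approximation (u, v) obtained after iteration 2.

(0.640, -1.816)

Iteration 1:
  u = (1 - (1)·1.000) / (5) = 0.000
  v = (-11 - (-3)·0.000) / (5) = -2.200
Iteration 2:
  u = (1 - (1)·-2.200) / (5) = 0.640
  v = (-11 - (-3)·0.640) / (5) = -1.816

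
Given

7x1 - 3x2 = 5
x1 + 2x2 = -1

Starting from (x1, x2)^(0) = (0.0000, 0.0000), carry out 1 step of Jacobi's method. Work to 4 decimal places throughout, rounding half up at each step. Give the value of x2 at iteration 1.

Iteration 1:
  x1 = (5 - (-3)·0.0000) / (7) = 0.7143
  x2 = (-1 - (1)·0.0000) / (2) = -0.5000

-0.5000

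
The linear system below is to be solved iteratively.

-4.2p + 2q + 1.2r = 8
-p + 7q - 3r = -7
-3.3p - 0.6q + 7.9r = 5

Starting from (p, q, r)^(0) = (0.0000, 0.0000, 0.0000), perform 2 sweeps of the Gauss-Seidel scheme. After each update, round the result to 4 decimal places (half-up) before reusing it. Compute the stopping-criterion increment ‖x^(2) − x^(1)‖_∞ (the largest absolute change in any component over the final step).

0.6798

Iteration 1:
  p = (8 - (2)·0.0000 - (1.2)·0.0000) / (-4.2) = -1.9048
  q = (-7 - (-1)·-1.9048 - (-3)·0.0000) / (7) = -1.2721
  r = (5 - (-3.3)·-1.9048 - (-0.6)·-1.2721) / (7.9) = -0.2594
Iteration 2:
  p = (8 - (2)·-1.2721 - (1.2)·-0.2594) / (-4.2) = -2.5846
  q = (-7 - (-1)·-2.5846 - (-3)·-0.2594) / (7) = -1.4804
  r = (5 - (-3.3)·-2.5846 - (-0.6)·-1.4804) / (7.9) = -0.5592
Change: (-0.6798, -0.2083, -0.2998) → max |·| = 0.6798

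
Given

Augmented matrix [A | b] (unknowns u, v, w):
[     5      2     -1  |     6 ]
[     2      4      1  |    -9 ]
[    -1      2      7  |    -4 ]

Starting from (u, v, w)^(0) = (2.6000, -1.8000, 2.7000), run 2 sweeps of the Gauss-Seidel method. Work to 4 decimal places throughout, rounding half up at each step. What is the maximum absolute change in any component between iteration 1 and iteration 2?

Iteration 1:
  u = (6 - (2)·-1.8000 - (-1)·2.7000) / (5) = 2.4600
  v = (-9 - (2)·2.4600 - (1)·2.7000) / (4) = -4.1550
  w = (-4 - (-1)·2.4600 - (2)·-4.1550) / (7) = 0.9671
Iteration 2:
  u = (6 - (2)·-4.1550 - (-1)·0.9671) / (5) = 3.0554
  v = (-9 - (2)·3.0554 - (1)·0.9671) / (4) = -4.0195
  w = (-4 - (-1)·3.0554 - (2)·-4.0195) / (7) = 1.0135
Change: (0.5954, 0.1355, 0.0464) → max |·| = 0.5954

0.5954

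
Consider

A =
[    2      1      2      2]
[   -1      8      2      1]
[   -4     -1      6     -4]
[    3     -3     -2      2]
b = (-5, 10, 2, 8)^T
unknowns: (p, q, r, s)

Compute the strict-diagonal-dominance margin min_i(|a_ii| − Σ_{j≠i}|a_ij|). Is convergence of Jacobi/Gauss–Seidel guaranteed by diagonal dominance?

row 1: |2| − (1+2+2) = -3
row 2: |8| − (1+2+1) = 4
row 3: |6| − (4+1+4) = -3
row 4: |2| − (3+3+2) = -6
minimum over rows = -6 → not strictly diagonally dominant

-6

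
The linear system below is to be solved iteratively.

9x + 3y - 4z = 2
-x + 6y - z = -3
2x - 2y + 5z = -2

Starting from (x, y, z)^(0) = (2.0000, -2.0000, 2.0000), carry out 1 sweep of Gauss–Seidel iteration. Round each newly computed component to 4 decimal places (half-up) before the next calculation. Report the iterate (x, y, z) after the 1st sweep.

(1.7778, 0.1296, -1.0593)

Iteration 1:
  x = (2 - (3)·-2.0000 - (-4)·2.0000) / (9) = 1.7778
  y = (-3 - (-1)·1.7778 - (-1)·2.0000) / (6) = 0.1296
  z = (-2 - (2)·1.7778 - (-2)·0.1296) / (5) = -1.0593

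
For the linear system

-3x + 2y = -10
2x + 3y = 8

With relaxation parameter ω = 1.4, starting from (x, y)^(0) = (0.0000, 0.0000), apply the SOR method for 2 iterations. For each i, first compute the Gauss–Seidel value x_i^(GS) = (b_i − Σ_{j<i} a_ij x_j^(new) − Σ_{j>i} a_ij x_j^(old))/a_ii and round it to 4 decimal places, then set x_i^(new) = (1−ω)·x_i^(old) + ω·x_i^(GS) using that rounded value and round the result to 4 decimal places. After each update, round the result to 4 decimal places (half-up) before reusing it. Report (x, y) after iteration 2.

(2.2193, 1.9108)

Iteration 1:
  x: GS value = (-10 - (2)·0.0000) / (-3) = 3.3333;  x ← (1−ω)·0.0000 + ω·3.3333 = 4.6666
  y: GS value = (8 - (2)·4.6666) / (3) = -0.4444;  y ← (1−ω)·0.0000 + ω·-0.4444 = -0.6222
Iteration 2:
  x: GS value = (-10 - (2)·-0.6222) / (-3) = 2.9185;  x ← (1−ω)·4.6666 + ω·2.9185 = 2.2193
  y: GS value = (8 - (2)·2.2193) / (3) = 1.1871;  y ← (1−ω)·-0.6222 + ω·1.1871 = 1.9108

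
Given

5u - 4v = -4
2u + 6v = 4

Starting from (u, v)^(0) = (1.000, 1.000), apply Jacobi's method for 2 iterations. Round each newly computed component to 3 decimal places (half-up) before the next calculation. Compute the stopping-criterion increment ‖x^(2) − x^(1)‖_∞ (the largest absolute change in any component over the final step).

0.534

Iteration 1:
  u = (-4 - (-4)·1.000) / (5) = 0.000
  v = (4 - (2)·1.000) / (6) = 0.333
Iteration 2:
  u = (-4 - (-4)·0.333) / (5) = -0.534
  v = (4 - (2)·0.000) / (6) = 0.667
Change: (-0.534, 0.334) → max |·| = 0.534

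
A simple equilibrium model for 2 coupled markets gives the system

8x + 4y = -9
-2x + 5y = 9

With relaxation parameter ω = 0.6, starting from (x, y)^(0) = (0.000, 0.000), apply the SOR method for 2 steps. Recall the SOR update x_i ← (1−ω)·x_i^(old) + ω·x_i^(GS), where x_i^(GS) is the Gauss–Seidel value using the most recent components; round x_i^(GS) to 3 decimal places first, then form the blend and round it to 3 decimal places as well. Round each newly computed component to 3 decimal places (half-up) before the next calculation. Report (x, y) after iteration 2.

Iteration 1:
  x: GS value = (-9 - (4)·0.000) / (8) = -1.125;  x ← (1−ω)·0.000 + ω·-1.125 = -0.675
  y: GS value = (9 - (-2)·-0.675) / (5) = 1.530;  y ← (1−ω)·0.000 + ω·1.530 = 0.918
Iteration 2:
  x: GS value = (-9 - (4)·0.918) / (8) = -1.584;  x ← (1−ω)·-0.675 + ω·-1.584 = -1.220
  y: GS value = (9 - (-2)·-1.220) / (5) = 1.312;  y ← (1−ω)·0.918 + ω·1.312 = 1.154

(-1.220, 1.154)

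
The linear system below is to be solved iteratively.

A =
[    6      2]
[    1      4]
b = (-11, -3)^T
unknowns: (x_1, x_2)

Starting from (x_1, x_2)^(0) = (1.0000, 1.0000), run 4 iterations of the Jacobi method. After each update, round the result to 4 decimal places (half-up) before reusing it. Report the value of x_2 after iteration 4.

-0.3090

Iteration 1:
  x_1 = (-11 - (2)·1.0000) / (6) = -2.1667
  x_2 = (-3 - (1)·1.0000) / (4) = -1.0000
Iteration 2:
  x_1 = (-11 - (2)·-1.0000) / (6) = -1.5000
  x_2 = (-3 - (1)·-2.1667) / (4) = -0.2083
Iteration 3:
  x_1 = (-11 - (2)·-0.2083) / (6) = -1.7639
  x_2 = (-3 - (1)·-1.5000) / (4) = -0.3750
Iteration 4:
  x_1 = (-11 - (2)·-0.3750) / (6) = -1.7083
  x_2 = (-3 - (1)·-1.7639) / (4) = -0.3090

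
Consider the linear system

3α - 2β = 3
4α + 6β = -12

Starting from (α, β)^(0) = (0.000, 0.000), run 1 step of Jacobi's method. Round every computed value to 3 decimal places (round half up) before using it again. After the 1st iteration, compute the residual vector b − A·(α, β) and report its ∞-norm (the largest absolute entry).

4.000

Iteration 1:
  α = (3 - (-2)·0.000) / (3) = 1.000
  β = (-12 - (4)·0.000) / (6) = -2.000
Residual b − A·x = (-4.000, -4.000); ∞-norm = 4.000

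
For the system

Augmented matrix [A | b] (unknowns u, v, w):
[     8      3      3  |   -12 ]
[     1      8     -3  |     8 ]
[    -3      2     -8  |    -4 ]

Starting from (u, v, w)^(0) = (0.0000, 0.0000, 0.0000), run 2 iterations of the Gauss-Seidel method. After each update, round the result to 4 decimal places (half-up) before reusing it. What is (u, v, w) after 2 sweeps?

Iteration 1:
  u = (-12 - (3)·0.0000 - (3)·0.0000) / (8) = -1.5000
  v = (8 - (1)·-1.5000 - (-3)·0.0000) / (8) = 1.1875
  w = (-4 - (-3)·-1.5000 - (2)·1.1875) / (-8) = 1.3594
Iteration 2:
  u = (-12 - (3)·1.1875 - (3)·1.3594) / (8) = -2.4551
  v = (8 - (1)·-2.4551 - (-3)·1.3594) / (8) = 1.8167
  w = (-4 - (-3)·-2.4551 - (2)·1.8167) / (-8) = 1.8748

(-2.4551, 1.8167, 1.8748)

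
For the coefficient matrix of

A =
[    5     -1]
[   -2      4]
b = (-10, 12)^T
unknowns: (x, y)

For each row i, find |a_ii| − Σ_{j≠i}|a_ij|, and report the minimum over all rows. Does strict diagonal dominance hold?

row 1: |5| − (1) = 4
row 2: |4| − (2) = 2
minimum over rows = 2 → strictly diagonally dominant (convergence guaranteed)

2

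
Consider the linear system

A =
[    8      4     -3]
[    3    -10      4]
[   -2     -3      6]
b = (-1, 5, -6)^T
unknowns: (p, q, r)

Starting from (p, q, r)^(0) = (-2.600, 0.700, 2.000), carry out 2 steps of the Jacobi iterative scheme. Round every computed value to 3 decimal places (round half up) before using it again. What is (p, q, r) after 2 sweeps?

Iteration 1:
  p = (-1 - (4)·0.700 - (-3)·2.000) / (8) = 0.275
  q = (5 - (3)·-2.600 - (4)·2.000) / (-10) = -0.480
  r = (-6 - (-2)·-2.600 - (-3)·0.700) / (6) = -1.517
Iteration 2:
  p = (-1 - (4)·-0.480 - (-3)·-1.517) / (8) = -0.454
  q = (5 - (3)·0.275 - (4)·-1.517) / (-10) = -1.024
  r = (-6 - (-2)·0.275 - (-3)·-0.480) / (6) = -1.148

(-0.454, -1.024, -1.148)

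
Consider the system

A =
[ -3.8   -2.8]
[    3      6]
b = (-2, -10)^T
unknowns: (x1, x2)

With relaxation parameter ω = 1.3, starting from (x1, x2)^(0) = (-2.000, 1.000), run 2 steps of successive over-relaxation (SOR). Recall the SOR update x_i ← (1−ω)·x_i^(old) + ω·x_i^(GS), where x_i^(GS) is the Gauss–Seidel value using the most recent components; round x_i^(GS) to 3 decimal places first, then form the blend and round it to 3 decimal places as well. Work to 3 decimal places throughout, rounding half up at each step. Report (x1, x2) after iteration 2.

(3.152, -3.412)

Iteration 1:
  x1: GS value = (-2 - (-2.8)·1.000) / (-3.8) = -0.211;  x1 ← (1−ω)·-2.000 + ω·-0.211 = 0.326
  x2: GS value = (-10 - (3)·0.326) / (6) = -1.830;  x2 ← (1−ω)·1.000 + ω·-1.830 = -2.679
Iteration 2:
  x1: GS value = (-2 - (-2.8)·-2.679) / (-3.8) = 2.500;  x1 ← (1−ω)·0.326 + ω·2.500 = 3.152
  x2: GS value = (-10 - (3)·3.152) / (6) = -3.243;  x2 ← (1−ω)·-2.679 + ω·-3.243 = -3.412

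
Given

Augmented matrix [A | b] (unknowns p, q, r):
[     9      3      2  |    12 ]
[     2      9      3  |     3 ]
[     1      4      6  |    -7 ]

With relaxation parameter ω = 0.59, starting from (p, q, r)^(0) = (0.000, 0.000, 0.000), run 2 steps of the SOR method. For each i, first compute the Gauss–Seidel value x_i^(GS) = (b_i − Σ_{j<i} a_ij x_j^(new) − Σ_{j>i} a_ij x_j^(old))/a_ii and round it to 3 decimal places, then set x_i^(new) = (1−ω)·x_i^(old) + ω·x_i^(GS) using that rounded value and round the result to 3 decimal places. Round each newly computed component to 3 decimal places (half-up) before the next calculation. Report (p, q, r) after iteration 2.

(1.195, 0.236, -1.227)

Iteration 1:
  p: GS value = (12 - (3)·0.000 - (2)·0.000) / (9) = 1.333;  p ← (1−ω)·0.000 + ω·1.333 = 0.786
  q: GS value = (3 - (2)·0.786 - (3)·0.000) / (9) = 0.159;  q ← (1−ω)·0.000 + ω·0.159 = 0.094
  r: GS value = (-7 - (1)·0.786 - (4)·0.094) / (6) = -1.360;  r ← (1−ω)·0.000 + ω·-1.360 = -0.802
Iteration 2:
  p: GS value = (12 - (3)·0.094 - (2)·-0.802) / (9) = 1.480;  p ← (1−ω)·0.786 + ω·1.480 = 1.195
  q: GS value = (3 - (2)·1.195 - (3)·-0.802) / (9) = 0.335;  q ← (1−ω)·0.094 + ω·0.335 = 0.236
  r: GS value = (-7 - (1)·1.195 - (4)·0.236) / (6) = -1.523;  r ← (1−ω)·-0.802 + ω·-1.523 = -1.227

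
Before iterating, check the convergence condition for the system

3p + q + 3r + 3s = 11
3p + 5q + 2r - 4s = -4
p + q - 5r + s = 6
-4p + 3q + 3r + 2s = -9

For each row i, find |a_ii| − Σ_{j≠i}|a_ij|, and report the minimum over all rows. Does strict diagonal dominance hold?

row 1: |3| − (1+3+3) = -4
row 2: |5| − (3+2+4) = -4
row 3: |-5| − (1+1+1) = 2
row 4: |2| − (4+3+3) = -8
minimum over rows = -8 → not strictly diagonally dominant

-8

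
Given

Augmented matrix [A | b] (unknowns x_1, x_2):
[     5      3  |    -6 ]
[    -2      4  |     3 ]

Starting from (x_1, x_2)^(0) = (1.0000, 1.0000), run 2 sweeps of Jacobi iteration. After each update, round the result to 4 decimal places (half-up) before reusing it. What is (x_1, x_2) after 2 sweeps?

Iteration 1:
  x_1 = (-6 - (3)·1.0000) / (5) = -1.8000
  x_2 = (3 - (-2)·1.0000) / (4) = 1.2500
Iteration 2:
  x_1 = (-6 - (3)·1.2500) / (5) = -1.9500
  x_2 = (3 - (-2)·-1.8000) / (4) = -0.1500

(-1.9500, -0.1500)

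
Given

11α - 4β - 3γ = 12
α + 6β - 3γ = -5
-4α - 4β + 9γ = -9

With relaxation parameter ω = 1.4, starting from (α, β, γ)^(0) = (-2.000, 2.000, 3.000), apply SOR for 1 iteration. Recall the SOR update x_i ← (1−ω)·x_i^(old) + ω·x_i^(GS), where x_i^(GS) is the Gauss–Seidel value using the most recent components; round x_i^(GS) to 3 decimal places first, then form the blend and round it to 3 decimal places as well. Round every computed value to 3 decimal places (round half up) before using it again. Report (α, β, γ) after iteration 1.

Iteration 1:
  α: GS value = (12 - (-4)·2.000 - (-3)·3.000) / (11) = 2.636;  α ← (1−ω)·-2.000 + ω·2.636 = 4.490
  β: GS value = (-5 - (1)·4.490 - (-3)·3.000) / (6) = -0.082;  β ← (1−ω)·2.000 + ω·-0.082 = -0.915
  γ: GS value = (-9 - (-4)·4.490 - (-4)·-0.915) / (9) = 0.589;  γ ← (1−ω)·3.000 + ω·0.589 = -0.375

(4.490, -0.915, -0.375)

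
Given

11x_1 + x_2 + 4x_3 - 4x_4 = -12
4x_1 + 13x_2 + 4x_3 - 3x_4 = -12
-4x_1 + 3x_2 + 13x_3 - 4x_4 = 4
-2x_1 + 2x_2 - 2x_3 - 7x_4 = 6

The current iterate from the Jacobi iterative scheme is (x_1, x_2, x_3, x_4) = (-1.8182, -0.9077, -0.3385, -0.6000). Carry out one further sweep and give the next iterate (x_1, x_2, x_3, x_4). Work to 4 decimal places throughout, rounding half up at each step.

(-1.1035, -0.3979, -0.2269, -0.5003)

One sweep:
  x_1 = (-12 - (1)·-0.9077 - (4)·-0.3385 - (-4)·-0.6000) / (11) = -1.1035
  x_2 = (-12 - (4)·-1.8182 - (4)·-0.3385 - (-3)·-0.6000) / (13) = -0.3979
  x_3 = (4 - (-4)·-1.8182 - (3)·-0.9077 - (-4)·-0.6000) / (13) = -0.2269
  x_4 = (6 - (-2)·-1.8182 - (2)·-0.9077 - (-2)·-0.3385) / (-7) = -0.5003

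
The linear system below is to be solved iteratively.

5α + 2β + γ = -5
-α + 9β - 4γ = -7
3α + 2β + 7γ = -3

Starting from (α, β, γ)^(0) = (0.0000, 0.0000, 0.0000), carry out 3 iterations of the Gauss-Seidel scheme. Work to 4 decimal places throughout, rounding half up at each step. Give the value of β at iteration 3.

-0.8215

Iteration 1:
  α = (-5 - (2)·0.0000 - (1)·0.0000) / (5) = -1.0000
  β = (-7 - (-1)·-1.0000 - (-4)·0.0000) / (9) = -0.8889
  γ = (-3 - (3)·-1.0000 - (2)·-0.8889) / (7) = 0.2540
Iteration 2:
  α = (-5 - (2)·-0.8889 - (1)·0.2540) / (5) = -0.6952
  β = (-7 - (-1)·-0.6952 - (-4)·0.2540) / (9) = -0.7421
  γ = (-3 - (3)·-0.6952 - (2)·-0.7421) / (7) = 0.0814
Iteration 3:
  α = (-5 - (2)·-0.7421 - (1)·0.0814) / (5) = -0.7194
  β = (-7 - (-1)·-0.7194 - (-4)·0.0814) / (9) = -0.8215
  γ = (-3 - (3)·-0.7194 - (2)·-0.8215) / (7) = 0.1145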